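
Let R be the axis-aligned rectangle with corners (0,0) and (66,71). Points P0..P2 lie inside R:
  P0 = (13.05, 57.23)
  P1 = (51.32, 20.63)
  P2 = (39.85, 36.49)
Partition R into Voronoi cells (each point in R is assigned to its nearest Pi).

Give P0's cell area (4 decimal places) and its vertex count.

1. box [0,66]×[0,71]: [(0, 0) (66, 0) (66, 71) (0, 71)]
2. ⊥bis P0·P1 via (32.185,38.93): [(0, 5.2764) (62.8556, 71) (0, 71)]  |A|=2065.545
3. ⊥bis P0·P2 via (26.45,46.86): [(0, 12.6816) (45.1315, 71) (0, 71)]  |A|=1315.9978
4. canonical 3-gon: [(0, 12.6816) (45.1315, 71) (0, 71)]
5. shoelace: 1315.9978

Area of P0's cell: 1315.9978 (3 vertices)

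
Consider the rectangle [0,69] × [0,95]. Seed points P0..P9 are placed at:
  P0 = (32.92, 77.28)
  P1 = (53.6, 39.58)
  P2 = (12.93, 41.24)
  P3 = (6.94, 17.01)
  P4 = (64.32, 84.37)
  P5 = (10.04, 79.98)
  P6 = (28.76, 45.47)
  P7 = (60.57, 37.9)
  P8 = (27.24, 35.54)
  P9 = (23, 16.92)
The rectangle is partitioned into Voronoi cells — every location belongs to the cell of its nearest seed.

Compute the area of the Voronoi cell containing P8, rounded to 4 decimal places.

Area of P8's cell: 344.4480

1. box [0,69]×[0,95]: [(0, 0) (69, 0) (69, 95) (0, 95)]
2. ⊥bis P8·P0 via (30.08,56.41): [(0, 60.5033) (0, 0) (69, 0) (69, 51.1137)]  |A|=3850.7882
3. ⊥bis P8·P1 via (40.42,37.56): [(37.6897, 55.3745) (0, 60.5033) (0, 0) (46.1765, 0)]  |A|=2418.6766
4. ⊥bis P8·P2 via (20.085,38.39): [(37.6897, 55.3745) (27.4076, 56.7737) (4.7934, 0) (46.1765, 0)]  |A|=1453.4815
5. ⊥bis P8·P3 via (17.09,26.275): [(37.6897, 55.3745) (27.4076, 56.7737) (15.8155, 27.6713) (41.074, 0) (46.1765, 0)]  |A|=951.5159
6. ⊥bis P8·P4 via (45.78,59.955): [(37.6897, 55.3745) (27.4076, 56.7737) (15.8155, 27.6713) (41.074, 0) (46.1765, 0)]  |A|=951.5159
7. ⊥bis P8·P5 via (18.64,57.76): [(37.6897, 55.3745) (27.4076, 56.7737) (15.8155, 27.6713) (41.074, 0) (46.1765, 0)]  |A|=951.5159
8. ⊥bis P8·P6 via (28,40.505): [(40.2562, 38.6289) (21.3339, 41.5254) (15.8155, 27.6713) (41.074, 0) (46.1765, 0)]  |A|=714.1598
9. ⊥bis P8·P7 via (43.905,36.72): [(40.2562, 38.6289) (21.3339, 41.5254) (15.8155, 27.6713) (41.074, 0) (46.1765, 0)]  |A|=714.1598
10. ⊥bis P8·P9 via (25.12,26.23): [(42.7725, 22.2103) (40.2562, 38.6289) (21.3339, 41.5254) (16.0629, 28.2924)]  |A|=344.448
11. canonical 4-gon: [(42.7725, 22.2103) (40.2562, 38.6289) (21.3339, 41.5254) (16.0629, 28.2924)]
12. shoelace: 344.448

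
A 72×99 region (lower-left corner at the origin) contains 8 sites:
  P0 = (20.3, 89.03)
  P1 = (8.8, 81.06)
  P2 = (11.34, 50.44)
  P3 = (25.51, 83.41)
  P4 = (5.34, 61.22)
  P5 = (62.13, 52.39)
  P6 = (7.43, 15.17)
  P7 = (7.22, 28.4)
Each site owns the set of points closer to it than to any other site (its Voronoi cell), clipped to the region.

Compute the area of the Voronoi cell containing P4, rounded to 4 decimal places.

Area of P4's cell: 288.7629

1. box [0,72]×[0,99]: [(0, 0) (72, 0) (72, 99) (0, 99)]
2. ⊥bis P4·P0 via (12.82,75.125): [(0, 82.0213) (0, 0) (72, 0) (72, 43.2899)]  |A|=4511.2063
3. ⊥bis P4·P1 via (7.07,71.14): [(26.54, 67.7445) (0, 72.373) (0, 0) (72, 0) (72, 43.2899)]  |A|=4383.1726
4. ⊥bis P4·P2 via (8.34,55.83): [(28.1705, 66.8674) (26.54, 67.7445) (0, 72.373) (0, 51.1881)]  |A|=306.261
5. ⊥bis P4·P3 via (15.425,72.315): [(23.9826, 64.5364) (19.0081, 69.058) (0, 72.373) (0, 51.1881)]  |A|=288.7629
6. ⊥bis P4·P5 via (33.735,56.805): [(23.9826, 64.5364) (19.0081, 69.058) (0, 72.373) (0, 51.1881)]  |A|=288.7629
7. ⊥bis P4·P6 via (6.385,38.195): [(23.9826, 64.5364) (19.0081, 69.058) (0, 72.373) (0, 51.1881)]  |A|=288.7629
8. ⊥bis P4·P7 via (6.28,44.81): [(23.9826, 64.5364) (19.0081, 69.058) (0, 72.373) (0, 51.1881)]  |A|=288.7629
9. canonical 4-gon: [(23.9826, 64.5364) (19.0081, 69.058) (0, 72.373) (0, 51.1881)]
10. shoelace: 288.7629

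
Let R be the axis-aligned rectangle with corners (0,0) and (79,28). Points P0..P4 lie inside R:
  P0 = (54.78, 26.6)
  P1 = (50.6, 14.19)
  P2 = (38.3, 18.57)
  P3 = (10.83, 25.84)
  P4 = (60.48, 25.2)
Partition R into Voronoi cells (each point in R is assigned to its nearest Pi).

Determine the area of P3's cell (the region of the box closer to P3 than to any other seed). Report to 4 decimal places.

1. box [0,79]×[0,28]: [(0, 0) (79, 0) (79, 28) (0, 28)]
2. ⊥bis P3·P0 via (32.805,26.22): [(0, 0) (33.2584, 0) (32.7742, 28) (0, 28)]  |A|=924.4568
3. ⊥bis P3·P1 via (30.715,20.015): [(0, 0) (24.8519, 0) (32.7898, 27.0979) (32.7742, 28) (0, 28)]  |A|=810.5578
4. ⊥bis P3·P2 via (24.565,22.205): [(0, 0) (18.6884, 0) (26.0987, 28) (0, 28)]  |A|=627.0188
5. ⊥bis P3·P4 via (35.655,25.52): [(0, 0) (18.6884, 0) (26.0987, 28) (0, 28)]  |A|=627.0188
6. canonical 4-gon: [(0, 0) (18.6884, 0) (26.0987, 28) (0, 28)]
7. shoelace: 627.0188

Area of P3's cell: 627.0188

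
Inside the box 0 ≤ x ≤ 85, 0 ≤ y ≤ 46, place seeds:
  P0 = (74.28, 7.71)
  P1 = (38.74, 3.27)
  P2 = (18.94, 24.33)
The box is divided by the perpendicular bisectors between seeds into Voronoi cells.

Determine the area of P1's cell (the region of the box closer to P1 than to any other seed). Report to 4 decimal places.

Area of P1's cell: 779.0603

1. box [0,85]×[0,46]: [(0, 0) (85, 0) (85, 46) (0, 46)]
2. ⊥bis P1·P0 via (56.51,5.49): [(0, 0) (57.1959, 0) (51.4491, 46) (0, 46)]  |A|=2498.8342
3. ⊥bis P1·P2 via (28.84,13.8): [(14.1618, 0) (57.1959, 0) (52.6726, 36.2067)]  |A|=779.0603
4. canonical 3-gon: [(14.1618, 0) (57.1959, 0) (52.6726, 36.2067)]
5. shoelace: 779.0603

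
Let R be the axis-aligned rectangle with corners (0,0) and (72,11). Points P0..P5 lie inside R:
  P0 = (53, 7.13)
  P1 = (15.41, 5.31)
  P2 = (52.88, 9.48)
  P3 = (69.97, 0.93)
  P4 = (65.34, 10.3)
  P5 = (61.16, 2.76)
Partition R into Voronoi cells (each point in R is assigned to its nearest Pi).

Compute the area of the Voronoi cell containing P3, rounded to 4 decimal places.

1. box [0,72]×[0,11]: [(0, 0) (72, 0) (72, 11) (0, 11)]
2. ⊥bis P3·P0 via (61.485,4.03): [(60.0126, 0) (72, 0) (72, 11) (64.0315, 11)]  |A|=109.7573
3. ⊥bis P3·P1 via (42.69,3.12): [(60.0126, 0) (72, 0) (72, 11) (64.0315, 11)]  |A|=109.7573
4. ⊥bis P3·P2 via (61.425,5.205): [(63.239, 8.8309) (60.0126, 0) (72, 0) (72, 11) (64.3242, 11)]  |A|=109.4398
5. ⊥bis P3·P4 via (67.655,5.615): [(60.8324, 2.2437) (60.0126, 0) (72, 0) (72, 7.762)]  |A|=56.7897
6. ⊥bis P3·P5 via (65.565,1.845): [(66.1986, 4.8954) (65.1818, 0) (72, 0) (72, 7.762)]  |A|=39.204
7. canonical 4-gon: [(66.1986, 4.8954) (65.1818, 0) (72, 0) (72, 7.762)]
8. shoelace: 39.204

Area of P3's cell: 39.2040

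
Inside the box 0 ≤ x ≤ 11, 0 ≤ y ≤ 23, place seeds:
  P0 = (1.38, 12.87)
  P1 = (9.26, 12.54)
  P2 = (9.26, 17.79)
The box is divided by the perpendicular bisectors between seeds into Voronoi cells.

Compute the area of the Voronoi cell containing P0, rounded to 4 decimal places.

Area of P0's cell: 100.7499

1. box [0,11]×[0,23]: [(0, 0) (11, 0) (11, 23) (0, 23)]
2. ⊥bis P0·P1 via (5.32,12.705): [(0, 0) (4.7879, 0) (5.7511, 23) (0, 23)]  |A|=121.1993
3. ⊥bis P0·P2 via (5.32,15.33): [(0, 0) (4.7879, 0) (5.423, 15.165) (0.5311, 23) (0, 23)]  |A|=100.7499
4. canonical 5-gon: [(0, 0) (4.7879, 0) (5.423, 15.165) (0.5311, 23) (0, 23)]
5. shoelace: 100.7499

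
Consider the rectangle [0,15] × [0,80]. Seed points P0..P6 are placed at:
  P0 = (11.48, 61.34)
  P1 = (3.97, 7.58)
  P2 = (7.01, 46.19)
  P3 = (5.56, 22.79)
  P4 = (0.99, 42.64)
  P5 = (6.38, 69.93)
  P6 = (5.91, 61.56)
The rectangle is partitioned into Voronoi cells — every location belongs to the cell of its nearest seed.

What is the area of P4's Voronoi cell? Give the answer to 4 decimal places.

1. box [0,15]×[0,80]: [(0, 0) (15, 0) (15, 80) (0, 80)]
2. ⊥bis P4·P0 via (6.235,51.99): [(0, 55.4876) (0, 0) (15, 0) (15, 47.0732)]  |A|=769.2057
3. ⊥bis P4·P1 via (2.48,25.11): [(0, 55.4876) (0, 24.8992) (15, 26.1742) (15, 47.0732)]  |A|=386.1555
4. ⊥bis P4·P2 via (4,44.415): [(0, 51.1981) (0, 24.8992) (14.7683, 26.1545)]  |A|=194.1944
5. ⊥bis P4·P3 via (3.275,32.715): [(9.9881, 34.2605) (0, 51.1981) (0, 31.961)]  |A|=96.071
6. ⊥bis P4·P5 via (3.685,56.285): [(9.9881, 34.2605) (0, 51.1981) (0, 31.961)]  |A|=96.071
7. ⊥bis P4·P6 via (3.45,52.1): [(9.9881, 34.2605) (0, 51.1981) (0, 31.961)]  |A|=96.071
8. canonical 3-gon: [(9.9881, 34.2605) (0, 51.1981) (0, 31.961)]
9. shoelace: 96.071

Area of P4's cell: 96.0710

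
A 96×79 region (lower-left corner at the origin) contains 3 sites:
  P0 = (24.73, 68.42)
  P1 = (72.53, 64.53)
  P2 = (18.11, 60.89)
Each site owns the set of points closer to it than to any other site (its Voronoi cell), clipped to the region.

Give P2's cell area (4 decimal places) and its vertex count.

Area of P2's cell: 2987.9127 (5 vertices)

1. box [0,96]×[0,79]: [(0, 0) (96, 0) (96, 79) (0, 79)]
2. ⊥bis P2·P0 via (21.42,64.655): [(0, 0) (94.9626, 0) (5.1031, 79) (0, 79)]  |A|=3952.5961
3. ⊥bis P2·P1 via (45.32,62.71): [(0, 0) (49.5145, 0) (46.675, 42.4521) (5.1031, 79) (0, 79)]  |A|=2987.9127
4. canonical 5-gon: [(0, 0) (49.5145, 0) (46.675, 42.4521) (5.1031, 79) (0, 79)]
5. shoelace: 2987.9127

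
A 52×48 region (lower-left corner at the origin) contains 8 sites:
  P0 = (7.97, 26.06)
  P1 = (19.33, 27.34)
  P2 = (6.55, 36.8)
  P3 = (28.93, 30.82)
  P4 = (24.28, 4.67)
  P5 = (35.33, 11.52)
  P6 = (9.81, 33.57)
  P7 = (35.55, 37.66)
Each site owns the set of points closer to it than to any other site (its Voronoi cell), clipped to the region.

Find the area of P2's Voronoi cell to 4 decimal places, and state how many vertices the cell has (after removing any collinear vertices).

1. box [0,52]×[0,48]: [(0, 0) (52, 0) (52, 48) (0, 48)]
2. ⊥bis P2·P0 via (7.26,31.43): [(0, 30.4701) (52, 37.3453) (52, 48) (0, 48)]  |A|=732.7981
3. ⊥bis P2·P1 via (12.94,32.07): [(0, 30.4701) (13.0311, 32.193) (24.7317, 48) (0, 48)]  |A|=309.6831
4. ⊥bis P2·P3 via (17.74,33.81): [(0, 30.4701) (13.0311, 32.193) (19.7239, 41.2347) (21.5316, 48) (0, 48)]  |A|=298.8584
5. ⊥bis P2·P4 via (15.415,20.735): [(0, 30.4701) (13.0311, 32.193) (19.7239, 41.2347) (21.5316, 48) (0, 48)]  |A|=298.8584
6. ⊥bis P2·P5 via (20.94,24.16): [(0, 30.4701) (13.0311, 32.193) (19.7239, 41.2347) (21.5316, 48) (0, 48)]  |A|=298.8584
7. ⊥bis P2·P6 via (8.18,35.185): [(0, 30.4701) (4.0374, 31.0039) (20.8771, 48) (0, 48)]  |A|=212.8017
8. ⊥bis P2·P7 via (21.05,37.23): [(0, 30.4701) (4.0374, 31.0039) (20.7349, 47.8565) (20.7306, 48) (0, 48)]  |A|=212.7912
9. canonical 5-gon: [(0, 30.4701) (4.0374, 31.0039) (20.7349, 47.8565) (20.7306, 48) (0, 48)]
10. shoelace: 212.7912

Area of P2's cell: 212.7912 (5 vertices)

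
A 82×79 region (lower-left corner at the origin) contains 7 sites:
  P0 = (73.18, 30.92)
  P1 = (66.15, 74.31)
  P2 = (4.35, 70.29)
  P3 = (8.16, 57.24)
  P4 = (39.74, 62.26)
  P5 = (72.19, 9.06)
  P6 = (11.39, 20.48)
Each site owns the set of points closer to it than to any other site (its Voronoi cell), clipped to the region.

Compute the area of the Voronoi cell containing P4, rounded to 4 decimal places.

Area of P4's cell: 1284.2276

1. box [0,82]×[0,79]: [(0, 0) (82, 0) (82, 79) (0, 79)]
2. ⊥bis P4·P0 via (56.46,46.59): [(0, 0) (12.7958, 0) (82, 73.8414) (82, 79) (0, 79)]  |A|=3922.9342
3. ⊥bis P4·P1 via (52.945,68.285): [(0, 0) (12.7958, 0) (60.7535, 51.1712) (48.0561, 79) (0, 79)]  |A|=3395.823
4. ⊥bis P4·P2 via (22.045,66.275): [(7.0072, 0) (12.7958, 0) (60.7535, 51.1712) (48.0561, 79) (24.9323, 79)]  |A|=2134.2131
5. ⊥bis P4·P3 via (23.95,59.75): [(22.5553, 68.5239) (30.453, 18.8404) (60.7535, 51.1712) (48.0561, 79) (24.9323, 79)]  |A|=1422.848
6. ⊥bis P4·P5 via (55.965,35.66): [(22.5553, 68.5239) (30.2707, 19.9874) (33.2061, 21.7779) (60.7535, 51.1712) (48.0561, 79) (24.9323, 79)]  |A|=1421.0013
7. ⊥bis P4·P6 via (25.565,41.37): [(22.5553, 68.5239) (27.0297, 40.3761) (41.4597, 30.5846) (60.7535, 51.1712) (48.0561, 79) (24.9323, 79)]  |A|=1284.2276
8. canonical 6-gon: [(22.5553, 68.5239) (27.0297, 40.3761) (41.4597, 30.5846) (60.7535, 51.1712) (48.0561, 79) (24.9323, 79)]
9. shoelace: 1284.2276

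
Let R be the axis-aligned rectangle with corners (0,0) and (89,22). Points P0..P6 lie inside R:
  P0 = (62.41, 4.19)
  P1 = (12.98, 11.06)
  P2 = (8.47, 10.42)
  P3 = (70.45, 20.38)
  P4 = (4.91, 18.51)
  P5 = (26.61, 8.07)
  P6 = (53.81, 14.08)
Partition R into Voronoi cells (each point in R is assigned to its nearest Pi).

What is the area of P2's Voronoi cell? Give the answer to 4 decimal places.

1. box [0,89]×[0,22]: [(0, 0) (89, 0) (89, 22) (0, 22)]
2. ⊥bis P2·P0 via (35.44,7.305): [(0, 0) (34.5963, 0) (37.1373, 22) (0, 22)]  |A|=789.0689
3. ⊥bis P2·P1 via (10.725,10.74): [(0, 0) (12.2491, 0) (9.1271, 22) (0, 22)]  |A|=235.1383
4. ⊥bis P2·P3 via (39.46,15.4): [(0, 0) (12.2491, 0) (9.1271, 22) (0, 22)]  |A|=235.1383
5. ⊥bis P2·P4 via (6.69,14.465): [(0, 11.5211) (0, 0) (12.2491, 0) (9.9903, 15.9173)]  |A|=155.0356
6. ⊥bis P2·P5 via (17.54,9.245): [(0, 11.5211) (0, 0) (12.2491, 0) (9.9903, 15.9173)]  |A|=155.0356
7. ⊥bis P2·P6 via (31.14,12.25): [(0, 11.5211) (0, 0) (12.2491, 0) (9.9903, 15.9173)]  |A|=155.0356
8. canonical 4-gon: [(0, 11.5211) (0, 0) (12.2491, 0) (9.9903, 15.9173)]
9. shoelace: 155.0356

Area of P2's cell: 155.0356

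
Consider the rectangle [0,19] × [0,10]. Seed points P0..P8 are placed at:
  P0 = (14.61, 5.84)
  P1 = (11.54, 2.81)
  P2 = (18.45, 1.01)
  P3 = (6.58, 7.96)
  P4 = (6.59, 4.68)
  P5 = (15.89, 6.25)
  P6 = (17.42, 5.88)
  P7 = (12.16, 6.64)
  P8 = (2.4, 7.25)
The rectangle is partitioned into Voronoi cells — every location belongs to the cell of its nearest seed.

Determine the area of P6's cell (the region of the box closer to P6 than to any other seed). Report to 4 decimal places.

1. box [0,19]×[0,10]: [(0, 0) (19, 0) (19, 10) (0, 10)]
2. ⊥bis P6·P0 via (16.015,5.86): [(16.0984, 0) (19, 0) (19, 10) (15.9561, 10)]  |A|=29.7276
3. ⊥bis P6·P1 via (14.48,4.345): [(16.0802, 1.2801) (16.7486, 0) (19, 0) (19, 10) (15.9561, 10)]  |A|=29.3114
4. ⊥bis P6·P2 via (17.935,3.445): [(16.055, 3.0474) (19, 3.6702) (19, 10) (15.9561, 10)]  |A|=19.9021
5. ⊥bis P6·P3 via (12,6.92): [(16.055, 3.0474) (19, 3.6702) (19, 10) (15.9561, 10)]  |A|=19.9021
6. ⊥bis P6·P4 via (12.005,5.28): [(16.055, 3.0474) (19, 3.6702) (19, 10) (15.9561, 10)]  |A|=19.9021
7. ⊥bis P6·P5 via (16.655,6.065): [(16.0478, 3.5542) (16.055, 3.0474) (19, 3.6702) (19, 10) (17.6066, 10)]  |A|=14.5826
8. ⊥bis P6·P7 via (14.79,6.26): [(16.0478, 3.5542) (16.055, 3.0474) (19, 3.6702) (19, 10) (17.6066, 10)]  |A|=14.5826
9. ⊥bis P6·P8 via (9.91,6.565): [(16.0478, 3.5542) (16.055, 3.0474) (19, 3.6702) (19, 10) (17.6066, 10)]  |A|=14.5826
10. canonical 5-gon: [(16.0478, 3.5542) (16.055, 3.0474) (19, 3.6702) (19, 10) (17.6066, 10)]
11. shoelace: 14.5826

Area of P6's cell: 14.5826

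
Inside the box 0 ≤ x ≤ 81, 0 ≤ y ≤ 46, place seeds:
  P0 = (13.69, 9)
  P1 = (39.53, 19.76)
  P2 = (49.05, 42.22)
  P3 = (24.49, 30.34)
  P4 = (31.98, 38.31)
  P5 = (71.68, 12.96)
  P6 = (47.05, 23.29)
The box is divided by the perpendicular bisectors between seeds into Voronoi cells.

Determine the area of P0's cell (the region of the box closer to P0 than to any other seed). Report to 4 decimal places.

1. box [0,81]×[0,46]: [(0, 0) (81, 0) (81, 46) (0, 46)]
2. ⊥bis P0·P1 via (26.61,14.38): [(0, 0) (32.598, 0) (13.4432, 46) (0, 46)]  |A|=1058.9456
3. ⊥bis P0·P2 via (31.37,25.61): [(0, 0) (32.598, 0) (14.4217, 43.6501) (12.214, 46) (0, 46)]  |A|=1057.5015
4. ⊥bis P0·P3 via (19.09,19.67): [(0, 29.3313) (0, 0) (32.598, 0) (25.8269, 16.2605)]  |A|=643.7982
5. ⊥bis P0·P4 via (22.835,23.655): [(0, 29.3313) (0, 0) (32.598, 0) (25.8269, 16.2605)]  |A|=643.7982
6. ⊥bis P0·P5 via (42.685,10.98): [(0, 29.3313) (0, 0) (32.598, 0) (25.8269, 16.2605)]  |A|=643.7982
7. ⊥bis P0·P6 via (30.37,16.145): [(0, 29.3313) (0, 0) (32.598, 0) (25.8269, 16.2605)]  |A|=643.7982
8. canonical 4-gon: [(0, 29.3313) (0, 0) (32.598, 0) (25.8269, 16.2605)]
9. shoelace: 643.7982

Area of P0's cell: 643.7982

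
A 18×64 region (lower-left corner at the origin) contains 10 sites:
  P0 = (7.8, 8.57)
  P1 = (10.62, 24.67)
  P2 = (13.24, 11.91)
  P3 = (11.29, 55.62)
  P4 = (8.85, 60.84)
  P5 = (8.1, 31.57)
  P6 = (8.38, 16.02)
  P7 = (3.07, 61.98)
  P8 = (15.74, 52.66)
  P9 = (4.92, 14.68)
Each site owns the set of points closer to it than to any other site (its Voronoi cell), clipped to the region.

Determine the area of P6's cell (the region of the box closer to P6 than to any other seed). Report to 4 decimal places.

1. box [0,18]×[0,64]: [(0, 0) (18, 0) (18, 64) (0, 64)]
2. ⊥bis P6·P0 via (8.09,12.295): [(0, 12.9248) (18, 11.5235) (18, 64) (0, 64)]  |A|=931.9652
3. ⊥bis P6·P1 via (9.5,20.345): [(0, 22.8051) (0, 12.9248) (18, 11.5235) (18, 18.1438)]  |A|=148.5059
4. ⊥bis P6·P2 via (10.81,13.965): [(15.0008, 18.9205) (0, 22.8051) (0, 12.9248) (9.3169, 12.1995)]  |A|=107.4772
5. ⊥bis P6·P3 via (9.835,35.82): [(15.0008, 18.9205) (0, 22.8051) (0, 12.9248) (9.3169, 12.1995)]  |A|=107.4772
6. ⊥bis P6·P4 via (8.615,38.43): [(15.0008, 18.9205) (0, 22.8051) (0, 12.9248) (9.3169, 12.1995)]  |A|=107.4772
7. ⊥bis P6·P5 via (8.24,23.795): [(15.0008, 18.9205) (0, 22.8051) (0, 12.9248) (9.3169, 12.1995)]  |A|=107.4772
8. ⊥bis P6·P7 via (5.725,39): [(15.0008, 18.9205) (0, 22.8051) (0, 12.9248) (9.3169, 12.1995)]  |A|=107.4772
9. ⊥bis P6·P8 via (12.06,34.34): [(15.0008, 18.9205) (0, 22.8051) (0, 12.9248) (9.3169, 12.1995)]  |A|=107.4772
10. ⊥bis P6·P9 via (6.65,15.35): [(15.0008, 18.9205) (4.1822, 21.7221) (7.8252, 12.3156) (9.3169, 12.1995)]  |A|=51.1226
11. canonical 4-gon: [(15.0008, 18.9205) (4.1822, 21.7221) (7.8252, 12.3156) (9.3169, 12.1995)]
12. shoelace: 51.1226

Area of P6's cell: 51.1226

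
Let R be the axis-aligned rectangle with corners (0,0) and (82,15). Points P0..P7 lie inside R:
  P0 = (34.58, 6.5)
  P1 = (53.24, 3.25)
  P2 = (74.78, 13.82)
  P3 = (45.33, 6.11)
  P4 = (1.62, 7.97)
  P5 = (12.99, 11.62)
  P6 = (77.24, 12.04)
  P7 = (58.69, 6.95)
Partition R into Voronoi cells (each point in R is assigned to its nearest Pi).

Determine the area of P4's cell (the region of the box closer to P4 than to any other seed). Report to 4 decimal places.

1. box [0,82]×[0,15]: [(0, 0) (82, 0) (82, 15) (0, 15)]
2. ⊥bis P4·P0 via (18.1,7.235): [(0, 0) (17.7773, 0) (18.4463, 15) (0, 15)]  |A|=271.6773
3. ⊥bis P4·P1 via (27.43,5.61): [(0, 0) (17.7773, 0) (18.4463, 15) (0, 15)]  |A|=271.6773
4. ⊥bis P4·P2 via (38.2,10.895): [(0, 0) (17.7773, 0) (18.4463, 15) (0, 15)]  |A|=271.6773
5. ⊥bis P4·P3 via (23.475,7.04): [(0, 0) (17.7773, 0) (18.4463, 15) (0, 15)]  |A|=271.6773
6. ⊥bis P4·P5 via (7.305,9.795): [(0, 0) (10.4494, 0) (5.6341, 15) (0, 15)]  |A|=120.6261
7. ⊥bis P4·P6 via (39.43,10.005): [(0, 0) (10.4494, 0) (5.6341, 15) (0, 15)]  |A|=120.6261
8. ⊥bis P4·P7 via (30.155,7.46): [(0, 0) (10.4494, 0) (5.6341, 15) (0, 15)]  |A|=120.6261
9. canonical 4-gon: [(0, 0) (10.4494, 0) (5.6341, 15) (0, 15)]
10. shoelace: 120.6261

Area of P4's cell: 120.6261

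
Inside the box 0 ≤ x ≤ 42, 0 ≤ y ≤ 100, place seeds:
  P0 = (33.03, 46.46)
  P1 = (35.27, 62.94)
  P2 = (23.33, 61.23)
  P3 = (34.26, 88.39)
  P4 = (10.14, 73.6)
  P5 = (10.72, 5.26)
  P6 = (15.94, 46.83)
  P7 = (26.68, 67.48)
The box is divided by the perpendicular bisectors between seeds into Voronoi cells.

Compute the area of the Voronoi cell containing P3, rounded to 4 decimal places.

1. box [0,42]×[0,100]: [(0, 0) (42, 0) (42, 100) (0, 100)]
2. ⊥bis P3·P0 via (33.645,67.425): [(0, 68.412) (42, 67.1799) (42, 100) (0, 100)]  |A|=1352.5707
3. ⊥bis P3·P1 via (34.765,75.665): [(0, 74.2853) (42, 75.9521) (42, 100) (0, 100)]  |A|=1045.0135
4. ⊥bis P3·P2 via (28.795,74.81): [(0, 86.398) (27.397, 75.3726) (42, 75.9521) (42, 100) (0, 100)]  |A|=879.0884
5. ⊥bis P3·P4 via (22.2,80.995): [(25.0744, 76.3073) (27.397, 75.3726) (42, 75.9521) (42, 100) (10.5464, 100)]  |A|=583.6198
6. ⊥bis P3·P5 via (22.49,46.825): [(25.0744, 76.3073) (27.397, 75.3726) (42, 75.9521) (42, 100) (10.5464, 100)]  |A|=583.6198
7. ⊥bis P3·P6 via (25.1,67.61): [(25.0744, 76.3073) (27.397, 75.3726) (42, 75.9521) (42, 100) (10.5464, 100)]  |A|=583.6198
8. ⊥bis P3·P7 via (30.47,77.935): [(22.2489, 80.9152) (36.5379, 75.7354) (42, 75.9521) (42, 100) (10.5464, 100)]  |A|=553.3233
9. canonical 5-gon: [(22.2489, 80.9152) (36.5379, 75.7354) (42, 75.9521) (42, 100) (10.5464, 100)]
10. shoelace: 553.3233

Area of P3's cell: 553.3233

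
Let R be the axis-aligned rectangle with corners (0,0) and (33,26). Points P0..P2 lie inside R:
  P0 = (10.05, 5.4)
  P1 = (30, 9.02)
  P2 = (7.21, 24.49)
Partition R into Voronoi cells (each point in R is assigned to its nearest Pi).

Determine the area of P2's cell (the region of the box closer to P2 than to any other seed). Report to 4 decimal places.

1. box [0,33]×[0,26]: [(0, 0) (33, 0) (33, 26) (0, 26)]
2. ⊥bis P2·P0 via (8.63,14.945): [(0, 13.6611) (33, 18.5705) (33, 26) (0, 26)]  |A|=326.1782
3. ⊥bis P2·P1 via (18.605,16.755): [(0, 13.6611) (18.3588, 16.3923) (24.8806, 26) (0, 26)]  |A|=232.7856
4. canonical 4-gon: [(0, 13.6611) (18.3588, 16.3923) (24.8806, 26) (0, 26)]
5. shoelace: 232.7856

Area of P2's cell: 232.7856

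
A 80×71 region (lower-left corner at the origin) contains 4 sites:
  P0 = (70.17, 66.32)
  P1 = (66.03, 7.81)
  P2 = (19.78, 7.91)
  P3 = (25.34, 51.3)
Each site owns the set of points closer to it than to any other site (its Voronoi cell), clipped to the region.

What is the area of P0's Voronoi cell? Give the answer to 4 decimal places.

1. box [0,80]×[0,71]: [(0, 0) (80, 0) (80, 71) (0, 71)]
2. ⊥bis P0·P1 via (68.1,37.065): [(0, 41.8836) (80, 36.223) (80, 71) (0, 71)]  |A|=2555.738
3. ⊥bis P0·P2 via (44.975,37.115): [(42.972, 38.843) (80, 36.223) (80, 71) (5.6969, 71)]  |A|=1838.5445
4. ⊥bis P0·P3 via (47.755,58.81): [(54.7234, 38.0115) (80, 36.223) (80, 71) (43.6708, 71)]  |A|=1038.745
5. canonical 4-gon: [(54.7234, 38.0115) (80, 36.223) (80, 71) (43.6708, 71)]
6. shoelace: 1038.745

Area of P0's cell: 1038.7450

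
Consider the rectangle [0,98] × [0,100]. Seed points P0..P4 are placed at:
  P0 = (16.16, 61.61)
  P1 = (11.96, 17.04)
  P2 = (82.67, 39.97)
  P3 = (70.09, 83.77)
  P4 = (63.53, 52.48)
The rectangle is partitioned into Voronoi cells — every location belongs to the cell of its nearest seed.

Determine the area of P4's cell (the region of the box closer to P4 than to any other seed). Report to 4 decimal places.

Area of P4's cell: 1569.0716

1. box [0,98]×[0,100]: [(0, 0) (98, 0) (98, 100) (0, 100)]
2. ⊥bis P4·P0 via (39.845,57.045): [(28.8503, 0) (98, 0) (98, 100) (48.1241, 100)]  |A|=5951.2839
3. ⊥bis P4·P1 via (37.745,34.76): [(36.0306, 37.2546) (61.6328, 0) (98, 0) (98, 100) (48.1241, 100)]  |A|=5340.6331
4. ⊥bis P4·P2 via (73.1,46.225): [(36.0306, 37.2546) (52.025, 13.9807) (98, 84.3214) (98, 100) (48.1241, 100)]  |A|=3148.0741
5. ⊥bis P4·P3 via (66.81,68.125): [(42.9449, 73.1284) (36.0306, 37.2546) (52.025, 13.9807) (84.9309, 64.3259)]  |A|=1569.0716
6. canonical 4-gon: [(42.9449, 73.1284) (36.0306, 37.2546) (52.025, 13.9807) (84.9309, 64.3259)]
7. shoelace: 1569.0716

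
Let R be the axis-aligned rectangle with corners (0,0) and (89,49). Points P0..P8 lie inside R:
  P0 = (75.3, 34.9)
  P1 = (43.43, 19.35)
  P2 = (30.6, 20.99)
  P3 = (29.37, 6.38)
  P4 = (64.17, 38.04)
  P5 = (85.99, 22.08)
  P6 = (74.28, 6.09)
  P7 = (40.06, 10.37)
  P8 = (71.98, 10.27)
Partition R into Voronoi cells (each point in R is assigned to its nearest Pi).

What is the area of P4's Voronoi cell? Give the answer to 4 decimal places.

Area of P4's cell: 579.2557

1. box [0,89]×[0,49]: [(0, 0) (89, 0) (89, 49) (0, 49)]
2. ⊥bis P4·P0 via (69.735,36.47): [(0, 0) (59.4461, 0) (73.27, 49) (0, 49)]  |A|=3251.5429
3. ⊥bis P4·P1 via (53.8,28.695): [(64.2652, 17.0819) (73.27, 49) (35.502, 49)]  |A|=602.7407
4. ⊥bis P4·P2 via (47.385,29.515): [(40.0545, 43.9482) (64.2652, 17.0819) (73.27, 49) (37.4887, 49)]  |A|=597.7226
5. ⊥bis P4·P3 via (46.77,22.21): [(40.0545, 43.9482) (64.2652, 17.0819) (73.27, 49) (37.4887, 49)]  |A|=597.7226
6. ⊥bis P4·P5 via (75.08,30.06): [(40.0545, 43.9482) (64.2652, 17.0819) (73.27, 49) (37.4887, 49)]  |A|=597.7226
7. ⊥bis P4·P6 via (69.225,22.065): [(40.0545, 43.9482) (61.8715, 19.7381) (65.3227, 20.8302) (73.27, 49) (37.4887, 49)]  |A|=591.8321
8. ⊥bis P4·P7 via (52.115,24.205): [(40.0545, 43.9482) (61.8715, 19.7381) (65.3227, 20.8302) (73.27, 49) (37.4887, 49)]  |A|=591.8321
9. ⊥bis P4·P8 via (68.075,24.155): [(40.0545, 43.9482) (59.9504, 21.87) (66.1043, 23.6008) (73.27, 49) (37.4887, 49)]  |A|=579.2557
10. canonical 5-gon: [(40.0545, 43.9482) (59.9504, 21.87) (66.1043, 23.6008) (73.27, 49) (37.4887, 49)]
11. shoelace: 579.2557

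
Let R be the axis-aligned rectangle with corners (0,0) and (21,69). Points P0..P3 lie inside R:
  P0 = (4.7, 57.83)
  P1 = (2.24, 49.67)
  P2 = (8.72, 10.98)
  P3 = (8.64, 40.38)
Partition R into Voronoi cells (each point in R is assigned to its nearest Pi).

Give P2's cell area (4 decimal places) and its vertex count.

Area of P2's cell: 539.3840 (4 vertices)

1. box [0,21]×[0,69]: [(0, 0) (21, 0) (21, 69) (0, 69)]
2. ⊥bis P2·P0 via (6.71,34.405): [(0, 33.8292) (0, 0) (21, 0) (21, 35.6312)]  |A|=729.3343
3. ⊥bis P2·P1 via (5.48,30.325): [(0, 29.4072) (0, 0) (21, 0) (21, 32.9244)]  |A|=654.4813
4. ⊥bis P2·P3 via (8.68,25.68): [(0, 25.6564) (0, 0) (21, 0) (21, 25.7135)]  |A|=539.384
5. canonical 4-gon: [(0, 25.6564) (0, 0) (21, 0) (21, 25.7135)]
6. shoelace: 539.384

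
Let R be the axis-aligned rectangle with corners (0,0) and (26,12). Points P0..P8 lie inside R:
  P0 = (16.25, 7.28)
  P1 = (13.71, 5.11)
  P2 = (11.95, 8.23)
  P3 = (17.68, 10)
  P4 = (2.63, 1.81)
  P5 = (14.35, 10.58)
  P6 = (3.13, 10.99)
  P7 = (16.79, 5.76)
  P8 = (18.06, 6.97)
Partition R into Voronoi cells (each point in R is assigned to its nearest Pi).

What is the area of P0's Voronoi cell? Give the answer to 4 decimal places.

Area of P0's cell: 7.2792

1. box [0,26]×[0,12]: [(0, 0) (26, 0) (26, 12) (0, 12)]
2. ⊥bis P0·P1 via (14.98,6.195): [(20.2726, 0) (26, 0) (26, 12) (10.0206, 12)]  |A|=130.2409
3. ⊥bis P0·P2 via (14.1,7.755): [(14.007, 7.3339) (20.2726, 0) (26, 0) (26, 12) (15.0378, 12)]  |A|=118.5355
4. ⊥bis P0·P3 via (16.965,8.64): [(14.5733, 9.8974) (14.007, 7.3339) (20.2726, 0) (26, 0) (26, 3.89)]  |A|=60.6756
5. ⊥bis P0·P4 via (9.44,4.545): [(14.5733, 9.8974) (14.007, 7.3339) (20.2726, 0) (26, 0) (26, 3.89)]  |A|=60.6756
6. ⊥bis P0·P5 via (15.3,8.93): [(15.8314, 9.236) (14.2225, 8.3096) (14.007, 7.3339) (20.2726, 0) (26, 0) (26, 3.89)]  |A|=59.5609
7. ⊥bis P0·P6 via (9.69,9.135): [(15.8314, 9.236) (14.2225, 8.3096) (14.007, 7.3339) (20.2726, 0) (26, 0) (26, 3.89)]  |A|=59.5609
8. ⊥bis P0·P7 via (16.52,6.52): [(19.1919, 7.4692) (15.8314, 9.236) (14.2225, 8.3096) (14.007, 7.3339) (15.1256, 6.0246)]  |A|=8.9627
9. ⊥bis P0·P8 via (17.155,7.125): [(17.0858, 6.721) (17.3773, 8.4232) (15.8314, 9.236) (14.2225, 8.3096) (14.007, 7.3339) (15.1256, 6.0246)]  |A|=7.2792
10. canonical 6-gon: [(17.0858, 6.721) (17.3773, 8.4232) (15.8314, 9.236) (14.2225, 8.3096) (14.007, 7.3339) (15.1256, 6.0246)]
11. shoelace: 7.2792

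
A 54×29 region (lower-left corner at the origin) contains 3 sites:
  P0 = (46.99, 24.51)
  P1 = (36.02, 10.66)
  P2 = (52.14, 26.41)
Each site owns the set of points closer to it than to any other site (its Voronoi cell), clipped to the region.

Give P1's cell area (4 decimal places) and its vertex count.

1. box [0,54]×[0,29]: [(0, 0) (54, 0) (54, 29) (0, 29)]
2. ⊥bis P1·P0 via (41.505,17.585): [(0, 0) (54, 0) (54, 7.6882) (27.0932, 29) (0, 29)]  |A|=1279.284
3. ⊥bis P1·P2 via (44.08,18.535): [(0, 0) (54, 0) (54, 7.6882) (27.0932, 29) (0, 29)]  |A|=1279.284
4. canonical 5-gon: [(0, 0) (54, 0) (54, 7.6882) (27.0932, 29) (0, 29)]
5. shoelace: 1279.284

Area of P1's cell: 1279.2840 (5 vertices)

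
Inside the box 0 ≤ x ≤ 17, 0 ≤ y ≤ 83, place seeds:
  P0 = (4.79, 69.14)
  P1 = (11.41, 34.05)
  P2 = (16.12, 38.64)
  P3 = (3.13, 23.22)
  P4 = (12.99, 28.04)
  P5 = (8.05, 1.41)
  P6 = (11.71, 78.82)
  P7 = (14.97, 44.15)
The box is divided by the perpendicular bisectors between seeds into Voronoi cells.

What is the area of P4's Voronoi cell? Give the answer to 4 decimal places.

1. box [0,17]×[0,83]: [(0, 0) (17, 0) (17, 83) (0, 83)]
2. ⊥bis P4·P0 via (8.89,48.59): [(0, 46.8163) (0, 0) (17, 0) (17, 50.2081)]  |A|=824.7072
3. ⊥bis P4·P1 via (12.2,31.045): [(0, 27.8377) (0, 0) (17, 0) (17, 32.3069)]  |A|=511.2289
4. ⊥bis P4·P2 via (14.555,33.34): [(0, 27.8377) (0, 0) (17, 0) (17, 32.3069)]  |A|=511.2289
5. ⊥bis P4·P3 via (8.06,25.63): [(6.1858, 29.4639) (17, 7.342) (17, 32.3069)]  |A|=134.9877
6. ⊥bis P4·P5 via (10.52,14.725): [(6.1858, 29.4639) (13.6771, 14.1393) (17, 13.5229) (17, 32.3069)]  |A|=124.7184
7. ⊥bis P4·P6 via (12.35,53.43): [(6.1858, 29.4639) (13.6771, 14.1393) (17, 13.5229) (17, 32.3069)]  |A|=124.7184
8. ⊥bis P4·P7 via (13.98,36.095): [(6.1858, 29.4639) (13.6771, 14.1393) (17, 13.5229) (17, 32.3069)]  |A|=124.7184
9. canonical 4-gon: [(6.1858, 29.4639) (13.6771, 14.1393) (17, 13.5229) (17, 32.3069)]
10. shoelace: 124.7184

Area of P4's cell: 124.7184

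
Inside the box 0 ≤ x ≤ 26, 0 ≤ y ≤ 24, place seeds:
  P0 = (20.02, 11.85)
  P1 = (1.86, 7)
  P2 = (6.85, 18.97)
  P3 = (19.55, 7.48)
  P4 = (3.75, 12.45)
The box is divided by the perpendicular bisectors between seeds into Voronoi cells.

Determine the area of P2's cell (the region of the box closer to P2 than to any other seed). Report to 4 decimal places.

Area of P2's cell: 137.6393

1. box [0,26]×[0,24]: [(0, 0) (26, 0) (26, 24) (0, 24)]
2. ⊥bis P2·P0 via (13.435,15.41): [(0, 0) (5.104, 0) (18.0789, 24) (0, 24)]  |A|=278.1954
3. ⊥bis P2·P1 via (4.355,12.985): [(0, 14.8005) (10.6951, 10.342) (18.0789, 24) (0, 24)]  |A|=172.6563
4. ⊥bis P2·P3 via (13.2,13.225): [(0, 14.8005) (10.62, 10.3733) (10.8487, 10.6261) (18.0789, 24) (0, 24)]  |A|=172.6432
5. ⊥bis P2·P4 via (5.3,15.71): [(0, 18.2299) (11.9006, 12.5717) (18.0789, 24) (0, 24)]  |A|=137.6393
6. canonical 4-gon: [(0, 18.2299) (11.9006, 12.5717) (18.0789, 24) (0, 24)]
7. shoelace: 137.6393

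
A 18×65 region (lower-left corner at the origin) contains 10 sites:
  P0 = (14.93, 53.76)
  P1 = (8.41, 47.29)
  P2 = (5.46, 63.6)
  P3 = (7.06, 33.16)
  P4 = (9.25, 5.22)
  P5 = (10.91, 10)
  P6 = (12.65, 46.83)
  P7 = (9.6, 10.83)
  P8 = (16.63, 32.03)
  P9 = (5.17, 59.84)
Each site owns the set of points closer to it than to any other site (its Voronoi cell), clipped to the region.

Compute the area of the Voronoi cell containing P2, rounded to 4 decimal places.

Area of P2's cell: 50.6075

1. box [0,18]×[0,65]: [(0, 0) (18, 0) (18, 65) (0, 65)]
2. ⊥bis P2·P0 via (10.195,58.68): [(0, 48.8683) (16.7619, 65) (0, 65)]  |A|=135.1988
3. ⊥bis P2·P1 via (6.935,55.445): [(0, 54.1907) (6.8101, 55.4224) (16.7619, 65) (0, 65)]  |A|=117.0759
4. ⊥bis P2·P3 via (6.26,48.38): [(0, 54.1907) (6.8101, 55.4224) (16.7619, 65) (0, 65)]  |A|=117.0759
5. ⊥bis P2·P4 via (7.355,34.41): [(0, 54.1907) (6.8101, 55.4224) (16.7619, 65) (0, 65)]  |A|=117.0759
6. ⊥bis P2·P5 via (8.185,36.8): [(0, 54.1907) (6.8101, 55.4224) (16.7619, 65) (0, 65)]  |A|=117.0759
7. ⊥bis P2·P6 via (9.055,55.215): [(0, 54.1907) (6.8101, 55.4224) (16.7619, 65) (0, 65)]  |A|=117.0759
8. ⊥bis P2·P7 via (7.53,37.215): [(0, 54.1907) (6.8101, 55.4224) (16.7619, 65) (0, 65)]  |A|=117.0759
9. ⊥bis P2·P8 via (11.045,47.815): [(0, 54.1907) (6.8101, 55.4224) (16.7619, 65) (0, 65)]  |A|=117.0759
10. ⊥bis P2·P9 via (5.315,61.72): [(0, 62.1299) (12.7573, 61.146) (16.7619, 65) (0, 65)]  |A|=50.6075
11. canonical 4-gon: [(0, 62.1299) (12.7573, 61.146) (16.7619, 65) (0, 65)]
12. shoelace: 50.6075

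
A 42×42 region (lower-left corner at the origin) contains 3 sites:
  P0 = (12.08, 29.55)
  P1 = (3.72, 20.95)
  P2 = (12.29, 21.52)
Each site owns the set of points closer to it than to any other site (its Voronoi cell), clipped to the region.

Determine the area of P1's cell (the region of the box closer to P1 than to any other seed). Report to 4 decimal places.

Area of P1's cell: 246.9064

1. box [0,42]×[0,42]: [(0, 0) (42, 0) (42, 42) (0, 42)]
2. ⊥bis P1·P0 via (7.9,25.25): [(0, 32.9295) (0, 0) (33.8749, 0)]  |A|=557.742
3. ⊥bis P1·P2 via (8.005,21.235): [(7.7268, 25.4184) (0, 32.9295) (0, 0) (9.4174, 0)]  |A|=246.9064
4. canonical 4-gon: [(7.7268, 25.4184) (0, 32.9295) (0, 0) (9.4174, 0)]
5. shoelace: 246.9064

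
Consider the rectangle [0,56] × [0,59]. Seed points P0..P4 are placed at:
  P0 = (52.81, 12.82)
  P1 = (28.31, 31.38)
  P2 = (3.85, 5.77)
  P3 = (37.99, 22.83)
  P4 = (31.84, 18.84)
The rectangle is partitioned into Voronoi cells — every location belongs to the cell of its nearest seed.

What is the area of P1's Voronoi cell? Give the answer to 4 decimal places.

1. box [0,56]×[0,59]: [(0, 0) (56, 0) (56, 59) (0, 59)]
2. ⊥bis P1·P0 via (40.56,22.1): [(0, 0) (23.8181, 0) (56, 42.4815) (56, 59) (0, 59)]  |A|=2620.4333
3. ⊥bis P1·P2 via (16.08,18.575): [(0, 33.9329) (28.734, 6.4892) (56, 42.4815) (56, 59) (0, 59)]  |A|=2055.6382
4. ⊥bis P1·P3 via (33.15,27.105): [(0, 33.9329) (21.2523, 13.6349) (56, 52.9749) (56, 59) (0, 59)]  |A|=1641.2678
5. ⊥bis P1·P4 via (30.075,25.11): [(0, 33.9329) (13.9812, 20.5796) (31.8223, 25.6019) (56, 52.9749) (56, 59) (0, 59)]  |A|=1561.0581
6. canonical 6-gon: [(0, 33.9329) (13.9812, 20.5796) (31.8223, 25.6019) (56, 52.9749) (56, 59) (0, 59)]
7. shoelace: 1561.0581

Area of P1's cell: 1561.0581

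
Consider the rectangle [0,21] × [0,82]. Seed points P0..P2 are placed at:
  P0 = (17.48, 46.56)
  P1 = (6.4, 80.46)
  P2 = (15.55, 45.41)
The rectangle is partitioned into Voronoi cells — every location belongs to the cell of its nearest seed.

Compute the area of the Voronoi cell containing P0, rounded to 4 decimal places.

Area of P0's cell: 195.6855

1. box [0,21]×[0,82]: [(0, 0) (21, 0) (21, 82) (0, 82)]
2. ⊥bis P0·P1 via (11.94,63.51): [(0, 59.6075) (0, 0) (21, 0) (21, 66.4712)]  |A|=1323.8262
3. ⊥bis P0·P2 via (16.515,45.985): [(7.0291, 61.9049) (21, 38.458) (21, 66.4712)]  |A|=195.6855
4. canonical 3-gon: [(7.0291, 61.9049) (21, 38.458) (21, 66.4712)]
5. shoelace: 195.6855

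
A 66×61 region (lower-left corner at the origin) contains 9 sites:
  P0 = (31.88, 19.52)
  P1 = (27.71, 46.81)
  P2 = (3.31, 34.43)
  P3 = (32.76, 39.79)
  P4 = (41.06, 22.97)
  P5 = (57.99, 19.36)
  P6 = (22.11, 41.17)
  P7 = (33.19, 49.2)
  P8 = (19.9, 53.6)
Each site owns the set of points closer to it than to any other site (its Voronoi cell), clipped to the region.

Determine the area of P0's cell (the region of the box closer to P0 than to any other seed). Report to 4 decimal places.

1. box [0,66]×[0,61]: [(0, 0) (66, 0) (66, 61) (0, 61)]
2. ⊥bis P0·P1 via (29.795,33.165): [(0, 28.6122) (0, 0) (66, 0) (66, 38.6972)]  |A|=2221.2125
3. ⊥bis P0·P2 via (17.595,26.975): [(20.0482, 31.6757) (3.5174, 0) (66, 0) (66, 38.6972)]  |A|=1878.6934
4. ⊥bis P0·P3 via (32.32,29.655): [(19.2889, 30.2207) (3.5174, 0) (66, 0) (66, 28.1928)]  |A|=1602.5943
5. ⊥bis P0·P4 via (36.47,21.245): [(33.3258, 29.6113) (19.2889, 30.2207) (3.5174, 0) (44.4542, 0)]  |A|=823.0058
6. ⊥bis P0·P5 via (44.935,19.44): [(33.3258, 29.6113) (19.2889, 30.2207) (3.5174, 0) (44.4542, 0)]  |A|=823.0058
7. ⊥bis P0·P6 via (26.995,30.345): [(33.3258, 29.6113) (26.0675, 29.9264) (16.9998, 25.8345) (3.5174, 0) (44.4542, 0)]  |A|=807.8025
8. ⊥bis P0·P7 via (32.535,34.36): [(33.3258, 29.6113) (26.0675, 29.9264) (16.9998, 25.8345) (3.5174, 0) (44.4542, 0)]  |A|=807.8025
9. ⊥bis P0·P8 via (25.89,36.56): [(33.3258, 29.6113) (26.0675, 29.9264) (16.9998, 25.8345) (3.5174, 0) (44.4542, 0)]  |A|=807.8025
10. canonical 5-gon: [(33.3258, 29.6113) (26.0675, 29.9264) (16.9998, 25.8345) (3.5174, 0) (44.4542, 0)]
11. shoelace: 807.8025

Area of P0's cell: 807.8025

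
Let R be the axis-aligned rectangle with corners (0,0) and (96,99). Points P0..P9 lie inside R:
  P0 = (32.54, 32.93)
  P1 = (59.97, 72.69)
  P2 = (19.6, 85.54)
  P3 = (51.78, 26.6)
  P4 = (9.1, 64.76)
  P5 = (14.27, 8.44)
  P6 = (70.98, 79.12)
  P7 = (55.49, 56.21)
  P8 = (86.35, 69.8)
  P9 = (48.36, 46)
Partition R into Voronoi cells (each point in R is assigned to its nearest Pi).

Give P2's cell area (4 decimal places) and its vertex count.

1. box [0,96]×[0,99]: [(0, 0) (96, 0) (96, 99) (0, 99)]
2. ⊥bis P2·P0 via (26.07,59.235): [(0, 52.8228) (96, 76.435) (96, 99) (0, 99)]  |A|=3299.6236
3. ⊥bis P2·P1 via (39.785,79.115): [(0, 52.8228) (34.0845, 61.2063) (46.1145, 99) (0, 99)]  |A|=1658.3842
4. ⊥bis P2·P3 via (35.69,56.07): [(0, 52.8228) (34.0845, 61.2063) (46.1145, 99) (0, 99)]  |A|=1658.3842
5. ⊥bis P2·P4 via (14.35,75.15): [(0, 82.401) (35.1737, 64.6279) (46.1145, 99) (0, 99)]  |A|=1084.4503
6. ⊥bis P2·P5 via (16.935,46.99): [(0, 82.401) (35.1737, 64.6279) (46.1145, 99) (0, 99)]  |A|=1084.4503
7. ⊥bis P2·P6 via (45.29,82.33): [(0, 82.401) (35.1737, 64.6279) (46.1145, 99) (0, 99)]  |A|=1084.4503
8. ⊥bis P2·P7 via (37.545,70.875): [(0, 82.401) (33.2388, 65.6056) (36.9179, 70.1077) (46.1145, 99) (0, 99)]  |A|=1078.2962
9. ⊥bis P2·P8 via (52.975,77.67): [(0, 82.401) (33.2388, 65.6056) (36.9179, 70.1077) (46.1145, 99) (0, 99)]  |A|=1078.2962
10. ⊥bis P2·P9 via (33.98,65.77): [(0, 82.401) (33.2388, 65.6056) (36.9179, 70.1077) (46.1145, 99) (0, 99)]  |A|=1078.2962
11. canonical 5-gon: [(0, 82.401) (33.2388, 65.6056) (36.9179, 70.1077) (46.1145, 99) (0, 99)]
12. shoelace: 1078.2962

Area of P2's cell: 1078.2962 (5 vertices)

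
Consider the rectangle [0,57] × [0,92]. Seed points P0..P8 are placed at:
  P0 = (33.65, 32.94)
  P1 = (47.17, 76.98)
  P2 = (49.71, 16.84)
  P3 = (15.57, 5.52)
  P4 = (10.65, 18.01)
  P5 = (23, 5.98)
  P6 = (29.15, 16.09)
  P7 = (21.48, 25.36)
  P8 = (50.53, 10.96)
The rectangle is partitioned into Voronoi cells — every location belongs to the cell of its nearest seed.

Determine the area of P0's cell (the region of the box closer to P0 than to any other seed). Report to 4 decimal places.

1. box [0,57]×[0,92]: [(0, 0) (57, 0) (57, 92) (0, 92)]
2. ⊥bis P0·P1 via (40.41,54.96): [(0, 67.3656) (0, 0) (57, 0) (57, 49.867)]  |A|=3341.1288
3. ⊥bis P0·P2 via (41.68,24.89): [(0, 67.3656) (0, 0) (16.728, 0) (57, 40.1719) (57, 49.867)]  |A|=2532.2268
4. ⊥bis P0·P3 via (24.61,19.23): [(0, 67.3656) (0, 35.4572) (31.4708, 14.7062) (57, 40.1719) (57, 49.867)]  |A|=1851.2916
5. ⊥bis P0·P4 via (22.15,25.475): [(0, 67.3656) (0, 59.5976) (27.3965, 17.3927) (31.4708, 14.7062) (57, 40.1719) (57, 49.867)]  |A|=1520.6103
6. ⊥bis P0·P5 via (28.325,19.46): [(0, 67.3656) (0, 59.5976) (25.2715, 20.6662) (33.9922, 17.2213) (57, 40.1719) (57, 49.867)]  |A|=1501.4862
7. ⊥bis P0·P6 via (31.4,24.515): [(0, 67.3656) (0, 59.5976) (20.964, 27.3021) (39.2125, 22.4286) (57, 40.1719) (57, 49.867)]  |A|=1419.7383
8. ⊥bis P0·P7 via (27.565,29.15): [(4.6522, 65.9374) (30.2627, 24.8187) (39.2125, 22.4286) (57, 40.1719) (57, 49.867)]  |A|=1100.7164
9. ⊥bis P0·P8 via (42.09,21.95): [(4.6522, 65.9374) (30.2627, 24.8187) (39.2125, 22.4286) (57, 40.1719) (57, 49.867)]  |A|=1100.7164
10. canonical 5-gon: [(4.6522, 65.9374) (30.2627, 24.8187) (39.2125, 22.4286) (57, 40.1719) (57, 49.867)]
11. shoelace: 1100.7164

Area of P0's cell: 1100.7164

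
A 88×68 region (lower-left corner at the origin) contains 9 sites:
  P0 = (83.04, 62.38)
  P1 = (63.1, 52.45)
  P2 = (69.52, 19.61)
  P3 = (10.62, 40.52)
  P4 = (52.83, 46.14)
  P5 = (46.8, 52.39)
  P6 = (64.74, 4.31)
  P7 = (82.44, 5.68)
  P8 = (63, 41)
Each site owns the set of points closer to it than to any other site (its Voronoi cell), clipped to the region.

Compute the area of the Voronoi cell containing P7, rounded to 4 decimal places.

1. box [0,88]×[0,68]: [(0, 0) (88, 0) (88, 68) (0, 68)]
2. ⊥bis P7·P0 via (82.74,34.03): [(0, 34.9056) (0, 0) (88, 0) (88, 33.9743)]  |A|=3030.7153
3. ⊥bis P7·P1 via (72.77,29.065): [(84.7261, 34.009) (2.482, 0) (88, 0) (88, 33.9743)]  |A|=1509.8053
4. ⊥bis P7·P2 via (75.98,12.645): [(62.3465, 0) (88, 0) (88, 23.7935)]  |A|=305.1931
5. ⊥bis P7·P3 via (46.53,23.1): [(62.3465, 0) (88, 0) (88, 23.7935)]  |A|=305.1931
6. ⊥bis P7·P4 via (67.635,25.91): [(62.3465, 0) (88, 0) (88, 23.7935)]  |A|=305.1931
7. ⊥bis P7·P5 via (64.62,29.035): [(62.3465, 0) (88, 0) (88, 23.7935)]  |A|=305.1931
8. ⊥bis P7·P6 via (73.59,4.995): [(73.1976, 10.0644) (73.9766, 0) (88, 0) (88, 23.7935)]  |A|=246.6682
9. ⊥bis P7·P8 via (72.72,23.34): [(73.1976, 10.0644) (73.9766, 0) (88, 0) (88, 23.7935)]  |A|=246.6682
10. canonical 4-gon: [(73.1976, 10.0644) (73.9766, 0) (88, 0) (88, 23.7935)]
11. shoelace: 246.6682

Area of P7's cell: 246.6682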